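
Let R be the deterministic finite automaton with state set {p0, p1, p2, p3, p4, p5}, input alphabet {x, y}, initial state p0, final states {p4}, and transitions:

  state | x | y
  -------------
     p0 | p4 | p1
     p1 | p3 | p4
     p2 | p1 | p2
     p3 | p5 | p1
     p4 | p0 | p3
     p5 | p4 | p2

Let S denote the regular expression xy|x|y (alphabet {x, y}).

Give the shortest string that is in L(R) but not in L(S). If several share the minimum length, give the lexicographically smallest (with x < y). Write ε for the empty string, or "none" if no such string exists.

The string yy is accepted by R but not by S.
No shorter string lies in the difference, and yy is the lexicographically first length-2 string in L(R) \ L(S).

yy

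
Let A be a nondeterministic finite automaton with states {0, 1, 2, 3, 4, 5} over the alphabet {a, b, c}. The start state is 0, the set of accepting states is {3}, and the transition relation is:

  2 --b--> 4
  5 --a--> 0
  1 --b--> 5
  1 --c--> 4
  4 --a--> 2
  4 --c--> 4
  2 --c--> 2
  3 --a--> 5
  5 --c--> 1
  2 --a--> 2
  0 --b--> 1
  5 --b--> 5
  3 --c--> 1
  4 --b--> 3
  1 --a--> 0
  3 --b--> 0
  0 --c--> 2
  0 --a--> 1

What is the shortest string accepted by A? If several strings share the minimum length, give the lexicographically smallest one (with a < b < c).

acb

A breadth-first search from 0 reaches an accepting state first via the path 0 → 1 → 4 → 3 on input acb.
No string of length < 3 is accepted (BFS exhausts all shorter strings without reaching an accepting state), and acb is the lexicographically least accepting string of length 3.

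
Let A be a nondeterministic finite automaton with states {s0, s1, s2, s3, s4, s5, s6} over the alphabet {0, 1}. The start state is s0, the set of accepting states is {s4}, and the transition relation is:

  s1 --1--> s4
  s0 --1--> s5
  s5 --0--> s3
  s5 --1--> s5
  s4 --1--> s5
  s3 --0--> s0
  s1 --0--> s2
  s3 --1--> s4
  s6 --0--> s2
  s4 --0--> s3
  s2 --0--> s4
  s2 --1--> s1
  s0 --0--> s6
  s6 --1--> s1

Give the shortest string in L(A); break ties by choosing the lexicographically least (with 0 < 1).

000

A breadth-first search from s0 reaches an accepting state first via the path s0 → s6 → s2 → s4 on input 000.
No string of length < 3 is accepted (BFS exhausts all shorter strings without reaching an accepting state), and 000 is the lexicographically least accepting string of length 3.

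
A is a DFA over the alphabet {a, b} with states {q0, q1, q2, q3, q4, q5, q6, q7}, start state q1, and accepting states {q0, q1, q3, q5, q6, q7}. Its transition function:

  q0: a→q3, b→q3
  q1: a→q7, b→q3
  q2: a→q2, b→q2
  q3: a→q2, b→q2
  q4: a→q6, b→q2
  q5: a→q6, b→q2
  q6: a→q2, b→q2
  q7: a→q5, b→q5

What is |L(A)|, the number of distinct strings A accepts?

7

The useful subgraph on states {q1, q3, q5, q6, q7} is acyclic, so L(A) is finite; the longest accepting path visits 4 useful states, giving maximum string length 3.
Counting accepting paths from q1 by length: 1 of length 0, 2 of length 1, 2 of length 2, 2 of length 3. Total 7.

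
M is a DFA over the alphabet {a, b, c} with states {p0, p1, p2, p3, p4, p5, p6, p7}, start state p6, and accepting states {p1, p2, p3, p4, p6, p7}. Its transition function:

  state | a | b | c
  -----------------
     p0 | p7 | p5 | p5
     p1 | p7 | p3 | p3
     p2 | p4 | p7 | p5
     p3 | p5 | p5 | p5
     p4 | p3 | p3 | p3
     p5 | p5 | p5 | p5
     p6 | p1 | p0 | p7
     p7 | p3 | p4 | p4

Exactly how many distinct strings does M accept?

34

The useful subgraph on states {p0, p1, p3, p4, p6, p7} is acyclic, so L(M) is finite; the longest accepting path visits 5 useful states, giving maximum string length 4.
Counting accepting paths from p6 by length: 1 of length 0, 2 of length 1, 7 of length 2, 12 of length 3, 12 of length 4. Total 34.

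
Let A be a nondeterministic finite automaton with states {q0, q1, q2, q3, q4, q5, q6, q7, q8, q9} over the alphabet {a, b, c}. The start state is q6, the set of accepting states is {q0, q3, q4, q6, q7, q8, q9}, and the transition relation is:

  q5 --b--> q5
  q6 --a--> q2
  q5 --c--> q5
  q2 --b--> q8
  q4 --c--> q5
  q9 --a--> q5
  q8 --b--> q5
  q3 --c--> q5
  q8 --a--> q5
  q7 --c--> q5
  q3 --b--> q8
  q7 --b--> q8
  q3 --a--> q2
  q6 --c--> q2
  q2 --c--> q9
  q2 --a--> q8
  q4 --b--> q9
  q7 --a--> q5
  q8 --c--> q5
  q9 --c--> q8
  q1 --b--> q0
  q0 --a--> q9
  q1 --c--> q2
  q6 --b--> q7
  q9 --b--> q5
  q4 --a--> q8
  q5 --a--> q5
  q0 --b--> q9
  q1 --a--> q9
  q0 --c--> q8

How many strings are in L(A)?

11

The useful subgraph on states {q2, q6, q7, q8, q9} is acyclic, so L(A) is finite; the longest accepting path visits 4 useful states, giving maximum string length 3.
Counting accepting paths from q6 by length: 1 of length 0, 1 of length 1, 7 of length 2, 2 of length 3. Total 11.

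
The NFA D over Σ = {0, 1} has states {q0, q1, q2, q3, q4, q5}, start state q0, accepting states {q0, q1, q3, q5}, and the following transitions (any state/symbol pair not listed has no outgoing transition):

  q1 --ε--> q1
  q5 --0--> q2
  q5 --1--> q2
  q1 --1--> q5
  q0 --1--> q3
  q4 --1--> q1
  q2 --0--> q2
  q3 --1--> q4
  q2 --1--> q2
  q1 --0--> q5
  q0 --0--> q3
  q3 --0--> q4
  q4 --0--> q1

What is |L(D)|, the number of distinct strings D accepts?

The useful subgraph on states {q0, q1, q3, q4, q5} is acyclic, so L(D) is finite; the longest accepting path visits 5 useful states, giving maximum string length 4.
Counting accepting paths from q0 by length: 1 of length 0, 2 of length 1, 8 of length 3, 16 of length 4. Total 27.

27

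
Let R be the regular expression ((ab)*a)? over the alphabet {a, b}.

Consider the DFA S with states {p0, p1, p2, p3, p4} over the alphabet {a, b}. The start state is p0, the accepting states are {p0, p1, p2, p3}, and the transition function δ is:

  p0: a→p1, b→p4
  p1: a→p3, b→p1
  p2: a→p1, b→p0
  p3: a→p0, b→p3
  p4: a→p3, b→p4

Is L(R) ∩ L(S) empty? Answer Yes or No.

No

The empty string ε is accepted by both R and S.
Hence L(R) ∩ L(S) ≠ ∅.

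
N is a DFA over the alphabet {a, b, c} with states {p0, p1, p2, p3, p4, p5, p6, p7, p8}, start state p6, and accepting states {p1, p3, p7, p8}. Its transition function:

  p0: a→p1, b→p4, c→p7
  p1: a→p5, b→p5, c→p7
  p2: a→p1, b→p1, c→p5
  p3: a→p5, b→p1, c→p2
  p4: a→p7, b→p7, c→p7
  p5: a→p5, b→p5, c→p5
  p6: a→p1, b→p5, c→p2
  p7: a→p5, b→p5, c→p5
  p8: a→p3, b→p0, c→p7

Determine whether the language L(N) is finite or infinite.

finite

The useful states (reachable from p6 and able to reach an accepting state) are {p1, p2, p6, p7}.
Restricted to these states the transition graph has no cycle, so every accepting path has bounded length and L is finite.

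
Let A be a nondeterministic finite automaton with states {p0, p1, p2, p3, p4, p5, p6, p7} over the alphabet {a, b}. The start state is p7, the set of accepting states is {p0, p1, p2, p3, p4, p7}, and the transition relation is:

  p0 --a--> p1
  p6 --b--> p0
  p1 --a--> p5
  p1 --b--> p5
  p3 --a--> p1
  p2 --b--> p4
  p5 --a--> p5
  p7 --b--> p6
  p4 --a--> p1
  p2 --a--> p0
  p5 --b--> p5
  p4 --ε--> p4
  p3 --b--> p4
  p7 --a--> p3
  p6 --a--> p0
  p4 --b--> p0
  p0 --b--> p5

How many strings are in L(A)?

The useful subgraph on states {p0, p1, p3, p4, p6, p7} is acyclic, so L(A) is finite; the longest accepting path visits 5 useful states, giving maximum string length 4.
Counting accepting paths from p7 by length: 1 of length 0, 1 of length 1, 4 of length 2, 4 of length 3, 1 of length 4. Total 11.

11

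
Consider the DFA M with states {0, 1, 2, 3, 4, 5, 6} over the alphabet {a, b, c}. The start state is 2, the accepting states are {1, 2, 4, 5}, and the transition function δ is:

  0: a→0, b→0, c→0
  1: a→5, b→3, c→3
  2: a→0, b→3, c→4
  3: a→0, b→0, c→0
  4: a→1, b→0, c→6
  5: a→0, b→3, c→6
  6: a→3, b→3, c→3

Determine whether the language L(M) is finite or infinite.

finite

The useful states (reachable from 2 and able to reach an accepting state) are {1, 2, 4, 5}.
Restricted to these states the transition graph has no cycle, so every accepting path has bounded length and L is finite.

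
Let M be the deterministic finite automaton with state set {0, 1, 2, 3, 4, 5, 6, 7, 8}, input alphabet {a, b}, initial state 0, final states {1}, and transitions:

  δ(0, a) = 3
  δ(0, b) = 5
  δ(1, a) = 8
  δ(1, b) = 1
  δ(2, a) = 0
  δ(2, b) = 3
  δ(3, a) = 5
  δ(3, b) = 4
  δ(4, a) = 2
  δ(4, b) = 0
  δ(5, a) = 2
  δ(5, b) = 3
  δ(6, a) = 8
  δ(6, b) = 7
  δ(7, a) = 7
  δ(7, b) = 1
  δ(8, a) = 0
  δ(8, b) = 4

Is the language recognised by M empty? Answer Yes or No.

The states reachable from the start state are {0, 2, 3, 4, 5}.
None of the accepting states {1} is reachable, so no string is accepted and L(M) = ∅.

Yes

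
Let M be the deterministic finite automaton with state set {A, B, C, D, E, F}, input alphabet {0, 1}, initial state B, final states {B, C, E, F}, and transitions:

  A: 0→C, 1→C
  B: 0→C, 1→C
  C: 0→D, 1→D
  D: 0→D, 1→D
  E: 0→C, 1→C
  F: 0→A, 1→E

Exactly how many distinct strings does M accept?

3

The useful subgraph on states {B, C} is acyclic, so L(M) is finite; the longest accepting path visits 2 useful states, giving maximum string length 1.
Counting accepting paths from B by length: 1 of length 0, 2 of length 1. Total 3.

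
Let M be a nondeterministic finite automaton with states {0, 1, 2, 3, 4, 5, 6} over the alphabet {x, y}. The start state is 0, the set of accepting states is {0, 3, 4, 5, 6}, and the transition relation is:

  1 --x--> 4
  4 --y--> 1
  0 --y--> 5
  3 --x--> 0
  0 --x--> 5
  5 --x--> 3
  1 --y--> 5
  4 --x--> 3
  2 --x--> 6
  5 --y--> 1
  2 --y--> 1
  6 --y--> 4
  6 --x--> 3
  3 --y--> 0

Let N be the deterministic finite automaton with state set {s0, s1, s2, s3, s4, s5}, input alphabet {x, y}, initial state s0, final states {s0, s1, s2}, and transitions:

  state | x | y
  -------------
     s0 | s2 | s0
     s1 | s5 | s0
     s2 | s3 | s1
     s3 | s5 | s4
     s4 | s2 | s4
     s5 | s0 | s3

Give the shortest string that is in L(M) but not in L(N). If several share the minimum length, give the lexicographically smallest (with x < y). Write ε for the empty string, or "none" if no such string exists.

xx

The string xx is accepted by M but not by N.
No shorter string lies in the difference, and xx is the lexicographically first length-2 string in L(M) \ L(N).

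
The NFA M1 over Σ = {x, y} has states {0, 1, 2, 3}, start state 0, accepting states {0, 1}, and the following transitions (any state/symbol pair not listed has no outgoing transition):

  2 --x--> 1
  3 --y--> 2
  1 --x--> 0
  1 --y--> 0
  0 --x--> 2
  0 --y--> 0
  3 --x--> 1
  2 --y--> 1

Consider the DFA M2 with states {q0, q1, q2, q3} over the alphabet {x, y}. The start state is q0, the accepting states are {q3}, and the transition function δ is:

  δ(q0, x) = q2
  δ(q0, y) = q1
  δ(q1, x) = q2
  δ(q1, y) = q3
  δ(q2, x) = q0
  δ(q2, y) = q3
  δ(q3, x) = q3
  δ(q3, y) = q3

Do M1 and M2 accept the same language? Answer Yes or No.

No

The empty string ε is accepted by M1 but rejected by M2.
So L(M1) ≠ L(M2).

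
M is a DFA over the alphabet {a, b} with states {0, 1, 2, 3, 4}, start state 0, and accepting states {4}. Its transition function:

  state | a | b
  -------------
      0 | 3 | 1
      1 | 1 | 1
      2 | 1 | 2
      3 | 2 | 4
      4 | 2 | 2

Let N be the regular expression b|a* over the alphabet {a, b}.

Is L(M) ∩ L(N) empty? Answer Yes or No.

Converting the expression N to a DFA (subset construction, then merging equivalent states) gives the minimal DFA with states {n0, n1, n2, n3}, start state n0, accepting states {n0, n1, n2} and transitions n0: a→n1, b→n2; n1: a→n1, b→n3; n2: a→n3, b→n3; n3: a→n3, b→n3.
Exploring the product automaton M × N from the start pair (0, n0), following both machines on each input symbol, reaches 8 state pairs: (0, n0), (3, n1), (1, n2), (2, n1), (4, n3), (1, n3), (1, n1), (2, n3).
M accepts in {4} and N accepts in {n0, n1, n2}; no reachable pair has both components accepting, so no string drives both machines to acceptance simultaneously and L(M) ∩ L(N) = ∅.
So no string is accepted by both, and the intersection is empty.

Yes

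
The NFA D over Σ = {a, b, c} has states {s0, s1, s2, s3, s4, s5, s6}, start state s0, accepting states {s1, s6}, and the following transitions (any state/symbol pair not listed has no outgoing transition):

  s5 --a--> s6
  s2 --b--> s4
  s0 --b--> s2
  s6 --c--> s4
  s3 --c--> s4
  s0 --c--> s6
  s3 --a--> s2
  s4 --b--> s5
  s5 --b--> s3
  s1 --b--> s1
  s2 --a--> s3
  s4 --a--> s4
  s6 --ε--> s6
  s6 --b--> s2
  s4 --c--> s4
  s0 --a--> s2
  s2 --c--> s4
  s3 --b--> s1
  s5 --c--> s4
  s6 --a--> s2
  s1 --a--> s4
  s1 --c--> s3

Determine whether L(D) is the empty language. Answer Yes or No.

No

The string c is accepted: the run s0 → s6 ends in the accepting state s6.
Since at least one string is accepted, L(D) is not empty.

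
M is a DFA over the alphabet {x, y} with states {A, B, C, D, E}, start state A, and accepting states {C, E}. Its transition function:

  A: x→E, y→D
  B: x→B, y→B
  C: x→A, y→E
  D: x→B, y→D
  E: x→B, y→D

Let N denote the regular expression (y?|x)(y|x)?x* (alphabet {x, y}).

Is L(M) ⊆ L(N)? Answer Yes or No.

Converting the expression N to a DFA (subset construction, then merging equivalent states) gives the minimal DFA with states {n0, n1, n2, n3}, start state n0, accepting states {n0, n1, n2} and transitions n0: x→n1, y→n1; n1: x→n2, y→n2; n2: x→n2, y→n3; n3: x→n3, y→n3.
Exploring the product automaton M × N from the start pair (A, n0), following both machines on each input symbol, reaches 7 state pairs: (A, n0), (E, n1), (D, n1), (B, n2), (D, n2), (B, n3), (D, n3).
M accepts in {C, E} and N accepts in {n0, n1, n2}. The reachable pairs whose M-component is accepting are (E, n1); in each of them the N-component is accepting too, so the product for L(M) \ L(N) (M-component accepting, N-component rejecting) has no reachable accepting pair and the difference is empty.
Hence every string in L(M) is also in L(N).

Yes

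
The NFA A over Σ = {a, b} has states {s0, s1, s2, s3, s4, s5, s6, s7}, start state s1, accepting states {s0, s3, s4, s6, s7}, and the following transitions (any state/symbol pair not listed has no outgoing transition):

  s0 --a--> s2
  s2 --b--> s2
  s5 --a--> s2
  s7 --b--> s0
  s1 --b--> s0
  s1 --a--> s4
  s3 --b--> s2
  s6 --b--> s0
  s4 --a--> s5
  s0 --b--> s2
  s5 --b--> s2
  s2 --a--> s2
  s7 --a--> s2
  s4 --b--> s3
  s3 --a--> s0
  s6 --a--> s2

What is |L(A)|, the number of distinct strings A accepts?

4

The useful subgraph on states {s0, s1, s3, s4} is acyclic, so L(A) is finite; the longest accepting path visits 4 useful states, giving maximum string length 3.
Counting accepting paths from s1 by length: 2 of length 1, 1 of length 2, 1 of length 3. Total 4.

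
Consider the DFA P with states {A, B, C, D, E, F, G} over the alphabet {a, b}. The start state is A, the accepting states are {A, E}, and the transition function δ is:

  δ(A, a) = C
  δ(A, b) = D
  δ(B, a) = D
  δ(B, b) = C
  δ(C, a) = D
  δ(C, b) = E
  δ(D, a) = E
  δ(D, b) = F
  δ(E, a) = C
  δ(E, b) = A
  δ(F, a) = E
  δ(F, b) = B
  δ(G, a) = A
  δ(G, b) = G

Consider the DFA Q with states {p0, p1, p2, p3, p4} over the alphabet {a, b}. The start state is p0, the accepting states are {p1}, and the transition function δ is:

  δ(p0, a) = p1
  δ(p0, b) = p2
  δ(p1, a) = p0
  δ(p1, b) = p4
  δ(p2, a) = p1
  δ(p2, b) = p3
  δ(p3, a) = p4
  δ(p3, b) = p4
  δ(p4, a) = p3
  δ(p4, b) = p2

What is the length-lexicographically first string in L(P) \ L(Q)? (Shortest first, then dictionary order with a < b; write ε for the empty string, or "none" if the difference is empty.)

ε

The empty string ε is accepted by P but not by Q.
Since ε is the unique shortest string, it is the required witness.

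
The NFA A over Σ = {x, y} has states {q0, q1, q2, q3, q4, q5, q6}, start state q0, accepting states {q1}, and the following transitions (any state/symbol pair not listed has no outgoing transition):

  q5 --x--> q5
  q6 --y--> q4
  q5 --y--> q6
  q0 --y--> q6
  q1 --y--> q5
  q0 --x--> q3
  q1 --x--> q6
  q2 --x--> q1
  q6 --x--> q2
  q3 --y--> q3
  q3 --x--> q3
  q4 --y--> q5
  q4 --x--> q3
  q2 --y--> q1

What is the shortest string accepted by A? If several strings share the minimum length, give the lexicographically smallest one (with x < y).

A breadth-first search from q0 reaches an accepting state first via the path q0 → q6 → q2 → q1 on input yxx.
No string of length < 3 is accepted (BFS exhausts all shorter strings without reaching an accepting state), and yxx is the lexicographically least accepting string of length 3.

yxx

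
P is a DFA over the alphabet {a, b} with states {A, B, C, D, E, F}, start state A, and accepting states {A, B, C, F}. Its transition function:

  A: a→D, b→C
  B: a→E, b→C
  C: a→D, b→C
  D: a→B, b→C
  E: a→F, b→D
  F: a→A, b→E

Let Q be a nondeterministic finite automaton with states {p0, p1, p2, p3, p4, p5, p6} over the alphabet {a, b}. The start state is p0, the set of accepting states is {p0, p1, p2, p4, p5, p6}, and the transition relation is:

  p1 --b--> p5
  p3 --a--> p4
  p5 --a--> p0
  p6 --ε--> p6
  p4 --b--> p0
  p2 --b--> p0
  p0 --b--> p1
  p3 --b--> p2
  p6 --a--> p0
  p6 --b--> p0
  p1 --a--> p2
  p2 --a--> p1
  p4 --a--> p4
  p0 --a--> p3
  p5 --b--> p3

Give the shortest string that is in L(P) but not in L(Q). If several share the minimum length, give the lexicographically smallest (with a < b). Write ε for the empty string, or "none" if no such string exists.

bbb

The string bbb is accepted by P but not by Q.
No shorter string lies in the difference, and bbb is the lexicographically first length-3 string in L(P) \ L(Q).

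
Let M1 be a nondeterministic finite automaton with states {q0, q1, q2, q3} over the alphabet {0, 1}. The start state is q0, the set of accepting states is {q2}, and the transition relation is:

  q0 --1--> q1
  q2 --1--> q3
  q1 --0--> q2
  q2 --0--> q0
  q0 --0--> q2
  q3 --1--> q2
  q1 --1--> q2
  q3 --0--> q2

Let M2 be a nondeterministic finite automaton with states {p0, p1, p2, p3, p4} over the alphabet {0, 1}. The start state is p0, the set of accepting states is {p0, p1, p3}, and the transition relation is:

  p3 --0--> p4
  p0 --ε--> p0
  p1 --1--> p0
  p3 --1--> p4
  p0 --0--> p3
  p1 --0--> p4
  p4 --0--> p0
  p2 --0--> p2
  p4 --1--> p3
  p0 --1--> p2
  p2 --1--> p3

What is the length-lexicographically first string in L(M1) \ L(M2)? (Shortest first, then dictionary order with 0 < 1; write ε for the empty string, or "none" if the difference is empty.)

The string 10 is accepted by M1 but not by M2.
No shorter string lies in the difference, and 10 is the lexicographically first length-2 string in L(M1) \ L(M2).

10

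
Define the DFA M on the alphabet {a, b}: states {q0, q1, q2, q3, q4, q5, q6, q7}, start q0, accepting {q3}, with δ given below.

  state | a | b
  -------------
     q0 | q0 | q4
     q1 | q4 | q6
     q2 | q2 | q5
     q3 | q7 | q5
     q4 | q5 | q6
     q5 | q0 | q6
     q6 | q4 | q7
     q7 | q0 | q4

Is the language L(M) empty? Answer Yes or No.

The states reachable from the start state are {q0, q4, q5, q6, q7}.
None of the accepting states {q3} is reachable, so no string is accepted and L(M) = ∅.

Yes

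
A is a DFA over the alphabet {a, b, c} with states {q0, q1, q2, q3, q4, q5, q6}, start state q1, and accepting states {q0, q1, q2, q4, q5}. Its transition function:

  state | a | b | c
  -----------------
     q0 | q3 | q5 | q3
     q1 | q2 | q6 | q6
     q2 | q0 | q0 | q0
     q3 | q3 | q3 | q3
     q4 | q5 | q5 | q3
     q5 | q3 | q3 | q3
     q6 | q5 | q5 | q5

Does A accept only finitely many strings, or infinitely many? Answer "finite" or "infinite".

finite

The useful states (reachable from q1 and able to reach an accepting state) are {q0, q1, q2, q5, q6}.
Restricted to these states the transition graph has no cycle, so every accepting path has bounded length and L is finite.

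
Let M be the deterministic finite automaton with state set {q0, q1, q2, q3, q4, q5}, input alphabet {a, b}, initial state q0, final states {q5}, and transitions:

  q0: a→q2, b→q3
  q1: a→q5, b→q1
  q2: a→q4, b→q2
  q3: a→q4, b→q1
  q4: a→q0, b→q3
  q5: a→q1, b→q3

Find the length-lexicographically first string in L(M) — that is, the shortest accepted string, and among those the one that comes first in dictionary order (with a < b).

A breadth-first search from q0 reaches an accepting state first via the path q0 → q3 → q1 → q5 on input bba.
No string of length < 3 is accepted (BFS exhausts all shorter strings without reaching an accepting state), and bba is the lexicographically least accepting string of length 3.

bba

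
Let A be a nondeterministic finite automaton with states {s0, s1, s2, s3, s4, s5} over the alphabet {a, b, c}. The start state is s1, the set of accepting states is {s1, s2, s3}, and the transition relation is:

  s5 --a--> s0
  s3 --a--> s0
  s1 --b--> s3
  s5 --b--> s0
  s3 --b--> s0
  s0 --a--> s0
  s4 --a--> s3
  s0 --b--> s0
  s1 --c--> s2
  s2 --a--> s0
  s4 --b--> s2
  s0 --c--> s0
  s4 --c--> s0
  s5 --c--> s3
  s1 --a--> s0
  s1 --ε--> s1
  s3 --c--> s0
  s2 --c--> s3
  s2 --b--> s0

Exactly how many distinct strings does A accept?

4

The useful subgraph on states {s1, s2, s3} is acyclic, so L(A) is finite; the longest accepting path visits 3 useful states, giving maximum string length 2.
Counting accepting paths from s1 by length: 1 of length 0, 2 of length 1, 1 of length 2. Total 4.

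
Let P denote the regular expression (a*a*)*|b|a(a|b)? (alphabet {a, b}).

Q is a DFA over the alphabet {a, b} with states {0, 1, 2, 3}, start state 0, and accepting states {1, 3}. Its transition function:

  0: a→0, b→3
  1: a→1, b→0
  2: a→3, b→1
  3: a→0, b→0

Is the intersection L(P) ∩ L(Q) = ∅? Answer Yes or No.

No

The string b is accepted by both P and Q.
Hence L(P) ∩ L(Q) ≠ ∅.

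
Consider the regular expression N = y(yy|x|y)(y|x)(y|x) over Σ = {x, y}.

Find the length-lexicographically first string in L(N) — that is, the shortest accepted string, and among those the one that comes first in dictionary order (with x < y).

By inspection of the expression, no string of length less than 4 matches, and yxxx is the lexicographically first match of length 4.

yxxx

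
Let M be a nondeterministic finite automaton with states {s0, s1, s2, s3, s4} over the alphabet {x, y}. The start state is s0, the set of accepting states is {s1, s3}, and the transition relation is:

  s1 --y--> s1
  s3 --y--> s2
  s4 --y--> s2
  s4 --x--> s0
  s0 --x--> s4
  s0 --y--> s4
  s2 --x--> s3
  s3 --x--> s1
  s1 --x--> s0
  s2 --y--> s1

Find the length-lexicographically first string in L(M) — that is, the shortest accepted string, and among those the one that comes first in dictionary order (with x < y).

xyx

A breadth-first search from s0 reaches an accepting state first via the path s0 → s4 → s2 → s3 on input xyx.
No string of length < 3 is accepted (BFS exhausts all shorter strings without reaching an accepting state), and xyx is the lexicographically least accepting string of length 3.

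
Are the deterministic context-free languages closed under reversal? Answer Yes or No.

No

L = {c bⁿaⁿ : n≥0} ∪ {d b²ⁿaⁿ : n≥0} is a DCFL: the first symbol tells a deterministic PDA whether to pop one or two b's per a. Its reversal Lᴿ = {aⁿbⁿ c : n≥0} ∪ {aⁿb²ⁿ d : n≥0} is not. DCFLs are closed under right quotient by regular languages, and Lᴿ/{c, d} = {aⁿbⁿ : n≥0} ∪ {aⁿb²ⁿ : n≥0} — the standard context-free language accepted by no deterministic PDA (intuitively the machine would have to commit to a b-to-a ratio before the distinguishing marker arrives; formally, a DPDA for it would have a single run on aⁿb²ⁿ, accepting after the prefix aⁿbⁿ and accepting again after n more b's; an ordinary PDA that simulates it on a's and b's and, at any moment when it is accepting, may switch to reading only a fresh letter e while feeding each e to the simulation as a b, would accept aⁱbʲeᵏ (k≥1) exactly when both aⁱbʲ and aⁱbʲ⁺ᵏ are in the language, i.e. its language intersected with the regular set a*b*e⁺ would be exactly {aⁿbⁿeⁿ : n≥1} — impossible, since context-free languages are closed under intersection with regular sets and {aⁿbⁿeⁿ} is not context-free). So Lᴿ cannot be a DCFL.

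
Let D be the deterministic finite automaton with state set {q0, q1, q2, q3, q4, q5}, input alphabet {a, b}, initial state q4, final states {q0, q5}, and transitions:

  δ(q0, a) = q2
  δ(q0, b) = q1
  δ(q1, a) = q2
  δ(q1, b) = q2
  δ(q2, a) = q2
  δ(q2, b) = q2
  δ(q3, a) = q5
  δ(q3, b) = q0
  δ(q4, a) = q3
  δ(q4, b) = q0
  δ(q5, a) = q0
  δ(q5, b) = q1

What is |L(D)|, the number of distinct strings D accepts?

4

The useful subgraph on states {q0, q3, q4, q5} is acyclic, so L(D) is finite; the longest accepting path visits 4 useful states, giving maximum string length 3.
Counting accepting paths from q4 by length: 1 of length 1, 2 of length 2, 1 of length 3. Total 4.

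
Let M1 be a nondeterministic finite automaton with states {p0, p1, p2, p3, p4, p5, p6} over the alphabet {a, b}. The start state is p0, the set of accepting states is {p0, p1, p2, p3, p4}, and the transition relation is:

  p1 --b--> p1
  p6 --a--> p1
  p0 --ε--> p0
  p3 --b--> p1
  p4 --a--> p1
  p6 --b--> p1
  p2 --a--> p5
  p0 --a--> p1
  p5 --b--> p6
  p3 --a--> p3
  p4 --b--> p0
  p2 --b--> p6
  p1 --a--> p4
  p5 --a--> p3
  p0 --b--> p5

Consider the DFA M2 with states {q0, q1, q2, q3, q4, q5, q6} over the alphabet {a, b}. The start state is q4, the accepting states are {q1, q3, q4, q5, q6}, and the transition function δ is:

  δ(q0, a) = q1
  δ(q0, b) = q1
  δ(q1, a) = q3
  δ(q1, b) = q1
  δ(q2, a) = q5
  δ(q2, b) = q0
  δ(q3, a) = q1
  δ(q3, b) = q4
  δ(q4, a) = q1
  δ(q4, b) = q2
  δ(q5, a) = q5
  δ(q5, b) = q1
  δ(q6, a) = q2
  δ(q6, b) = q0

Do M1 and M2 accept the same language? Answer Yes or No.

Exploring the product automaton M1 × M2 from the start pair (p0, q4), following both machines on each input symbol, reaches 6 state pairs: (p0, q4), (p1, q1), (p5, q2), (p4, q3), (p3, q5), (p6, q0).
M1 accepts in {p0, p1, p2, p3, p4} and M2 accepts in {q1, q3, q4, q5, q6}. In every reachable pair the two components are either both accepting — (p0, q4), (p1, q1), (p4, q3), (p3, q5) — or both non-accepting, so no string is accepted by exactly one of the machines: L(M1) \ L(M2) and L(M2) \ L(M1) are both empty.
Hence every string is accepted by M1 iff it is accepted by M2, and the two languages coincide.

Yes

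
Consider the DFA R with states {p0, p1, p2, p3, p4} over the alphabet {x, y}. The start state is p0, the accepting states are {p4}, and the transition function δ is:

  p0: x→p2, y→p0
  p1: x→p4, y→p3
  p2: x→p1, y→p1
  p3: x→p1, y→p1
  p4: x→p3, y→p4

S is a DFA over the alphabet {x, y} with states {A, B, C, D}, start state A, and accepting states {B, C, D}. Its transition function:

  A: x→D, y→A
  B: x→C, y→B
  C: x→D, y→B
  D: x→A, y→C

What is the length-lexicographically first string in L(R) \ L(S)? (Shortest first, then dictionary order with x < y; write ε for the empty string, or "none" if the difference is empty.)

The string xxyxx is accepted by R but not by S.
No shorter string lies in the difference, and xxyxx is the lexicographically first length-5 string in L(R) \ L(S).

xxyxx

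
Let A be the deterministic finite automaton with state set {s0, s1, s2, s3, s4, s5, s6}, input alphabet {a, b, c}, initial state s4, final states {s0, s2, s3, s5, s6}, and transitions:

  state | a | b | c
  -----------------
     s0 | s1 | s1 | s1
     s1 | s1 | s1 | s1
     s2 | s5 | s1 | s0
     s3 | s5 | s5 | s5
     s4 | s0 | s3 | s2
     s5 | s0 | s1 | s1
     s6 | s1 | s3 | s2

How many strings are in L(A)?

12

The useful subgraph on states {s0, s2, s3, s4, s5} is acyclic, so L(A) is finite; the longest accepting path visits 4 useful states, giving maximum string length 3.
Counting accepting paths from s4 by length: 3 of length 1, 5 of length 2, 4 of length 3. Total 12.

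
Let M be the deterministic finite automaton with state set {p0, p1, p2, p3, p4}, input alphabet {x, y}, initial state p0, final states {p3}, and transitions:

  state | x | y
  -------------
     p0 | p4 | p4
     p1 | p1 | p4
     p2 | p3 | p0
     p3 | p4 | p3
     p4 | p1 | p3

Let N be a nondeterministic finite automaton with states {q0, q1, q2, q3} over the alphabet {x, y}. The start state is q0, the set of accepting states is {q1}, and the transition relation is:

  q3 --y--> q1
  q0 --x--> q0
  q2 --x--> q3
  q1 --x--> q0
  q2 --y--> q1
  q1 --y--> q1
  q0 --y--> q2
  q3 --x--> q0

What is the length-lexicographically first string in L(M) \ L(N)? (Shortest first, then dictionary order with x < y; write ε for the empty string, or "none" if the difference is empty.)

The string xy is accepted by M but not by N.
No shorter string lies in the difference, and xy is the lexicographically first length-2 string in L(M) \ L(N).

xy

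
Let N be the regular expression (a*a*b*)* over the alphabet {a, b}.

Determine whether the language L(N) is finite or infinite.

The expression contains a Kleene star applied to a subexpression that matches at least one nonempty string, so it matches strings of unbounded length.
Hence L(N) is infinite.

infinite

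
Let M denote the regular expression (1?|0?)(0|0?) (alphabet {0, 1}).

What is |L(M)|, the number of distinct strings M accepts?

The expression has no Kleene star, so L(M) is finite. Expanding the alternatives gives {ε, 0, 1, 00, 10}.
That is 1 of length 0, 2 of length 1, 2 of length 2: 5 strings in all.

5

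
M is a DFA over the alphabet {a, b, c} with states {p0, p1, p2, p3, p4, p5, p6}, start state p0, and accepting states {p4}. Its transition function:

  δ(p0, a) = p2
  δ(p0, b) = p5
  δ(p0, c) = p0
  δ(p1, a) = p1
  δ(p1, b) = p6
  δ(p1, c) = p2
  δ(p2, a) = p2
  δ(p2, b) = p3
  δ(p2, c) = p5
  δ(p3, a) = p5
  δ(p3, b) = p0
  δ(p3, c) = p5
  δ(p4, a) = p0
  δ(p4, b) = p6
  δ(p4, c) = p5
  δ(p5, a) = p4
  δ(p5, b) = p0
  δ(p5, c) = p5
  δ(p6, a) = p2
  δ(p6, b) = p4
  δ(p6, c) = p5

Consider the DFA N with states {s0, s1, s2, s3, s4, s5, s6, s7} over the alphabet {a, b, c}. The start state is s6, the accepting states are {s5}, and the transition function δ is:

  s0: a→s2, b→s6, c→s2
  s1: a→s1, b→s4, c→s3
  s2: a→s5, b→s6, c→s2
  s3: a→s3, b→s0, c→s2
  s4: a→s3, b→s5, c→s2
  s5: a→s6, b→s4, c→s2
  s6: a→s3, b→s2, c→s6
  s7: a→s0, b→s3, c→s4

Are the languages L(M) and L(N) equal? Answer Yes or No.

Exploring the product automaton M × N from the start pair (p0, s6), following both machines on each input symbol, reaches 6 state pairs: (p0, s6), (p2, s3), (p5, s2), (p3, s0), (p4, s5), (p6, s4).
M accepts in {p4} and N accepts in {s5}. In every reachable pair the two components are either both accepting — (p4, s5) — or both non-accepting, so no string is accepted by exactly one of the machines: L(M) \ L(N) and L(N) \ L(M) are both empty.
Hence every string is accepted by M iff it is accepted by N, and the two languages coincide.

Yes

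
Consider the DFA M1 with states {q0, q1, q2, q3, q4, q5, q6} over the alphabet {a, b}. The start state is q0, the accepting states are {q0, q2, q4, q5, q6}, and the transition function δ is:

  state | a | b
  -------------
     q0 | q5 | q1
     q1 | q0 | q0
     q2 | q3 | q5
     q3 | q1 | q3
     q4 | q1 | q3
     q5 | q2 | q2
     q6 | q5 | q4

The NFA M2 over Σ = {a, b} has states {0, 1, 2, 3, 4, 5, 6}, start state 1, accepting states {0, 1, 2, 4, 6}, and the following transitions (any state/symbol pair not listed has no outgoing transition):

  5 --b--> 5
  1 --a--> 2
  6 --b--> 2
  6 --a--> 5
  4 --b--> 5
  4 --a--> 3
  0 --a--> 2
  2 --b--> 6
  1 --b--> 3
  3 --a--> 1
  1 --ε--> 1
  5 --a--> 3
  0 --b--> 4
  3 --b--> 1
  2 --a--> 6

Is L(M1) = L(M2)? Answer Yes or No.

Exploring the product automaton M1 × M2 from the start pair (q0, 1), following both machines on each input symbol, reaches 5 state pairs: (q0, 1), (q5, 2), (q1, 3), (q2, 6), (q3, 5).
M1 accepts in {q0, q2, q4, q5, q6} and M2 accepts in {0, 1, 2, 4, 6}. In every reachable pair the two components are either both accepting — (q0, 1), (q5, 2), (q2, 6) — or both non-accepting, so no string is accepted by exactly one of the machines: L(M1) \ L(M2) and L(M2) \ L(M1) are both empty.
Hence every string is accepted by M1 iff it is accepted by M2, and the two languages coincide.

Yes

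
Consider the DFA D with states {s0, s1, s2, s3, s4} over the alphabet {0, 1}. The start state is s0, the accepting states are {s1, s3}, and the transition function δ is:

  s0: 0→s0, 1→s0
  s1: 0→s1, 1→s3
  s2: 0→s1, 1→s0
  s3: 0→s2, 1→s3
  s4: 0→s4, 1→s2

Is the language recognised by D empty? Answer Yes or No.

Yes

The states reachable from the start state are {s0}.
None of the accepting states {s1, s3} is reachable, so no string is accepted and L(D) = ∅.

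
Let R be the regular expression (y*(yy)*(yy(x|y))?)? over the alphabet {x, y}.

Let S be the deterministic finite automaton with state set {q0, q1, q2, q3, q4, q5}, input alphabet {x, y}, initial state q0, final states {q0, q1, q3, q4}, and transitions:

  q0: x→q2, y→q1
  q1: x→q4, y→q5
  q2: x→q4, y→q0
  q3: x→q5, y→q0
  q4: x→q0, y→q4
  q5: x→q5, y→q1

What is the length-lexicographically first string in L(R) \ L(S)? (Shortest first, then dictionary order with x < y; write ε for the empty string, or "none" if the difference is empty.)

The string yy is accepted by R but not by S.
No shorter string lies in the difference, and yy is the lexicographically first length-2 string in L(R) \ L(S).

yy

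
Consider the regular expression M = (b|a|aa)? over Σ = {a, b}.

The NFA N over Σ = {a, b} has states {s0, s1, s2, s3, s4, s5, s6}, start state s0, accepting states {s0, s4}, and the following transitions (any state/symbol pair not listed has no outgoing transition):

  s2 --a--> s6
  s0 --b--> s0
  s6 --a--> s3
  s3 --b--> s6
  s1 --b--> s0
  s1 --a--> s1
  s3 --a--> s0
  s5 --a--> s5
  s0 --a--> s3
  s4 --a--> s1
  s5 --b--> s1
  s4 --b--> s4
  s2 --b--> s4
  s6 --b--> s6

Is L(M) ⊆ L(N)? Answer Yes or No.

No

The string a is in L(M) but not in L(N).
So L(M) ⊄ L(N).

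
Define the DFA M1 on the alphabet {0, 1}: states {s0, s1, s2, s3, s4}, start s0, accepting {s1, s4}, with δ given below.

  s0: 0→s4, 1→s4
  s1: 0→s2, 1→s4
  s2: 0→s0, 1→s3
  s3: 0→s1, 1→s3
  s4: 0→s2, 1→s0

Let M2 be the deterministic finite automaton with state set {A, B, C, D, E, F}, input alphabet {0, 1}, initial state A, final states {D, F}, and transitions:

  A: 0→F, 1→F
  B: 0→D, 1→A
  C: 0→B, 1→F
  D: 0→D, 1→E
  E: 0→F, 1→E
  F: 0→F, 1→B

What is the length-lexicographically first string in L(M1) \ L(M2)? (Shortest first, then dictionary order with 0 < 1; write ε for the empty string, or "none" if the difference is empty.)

The string 011 is accepted by M1 but not by M2.
No shorter string lies in the difference, and 011 is the lexicographically first length-3 string in L(M1) \ L(M2).

011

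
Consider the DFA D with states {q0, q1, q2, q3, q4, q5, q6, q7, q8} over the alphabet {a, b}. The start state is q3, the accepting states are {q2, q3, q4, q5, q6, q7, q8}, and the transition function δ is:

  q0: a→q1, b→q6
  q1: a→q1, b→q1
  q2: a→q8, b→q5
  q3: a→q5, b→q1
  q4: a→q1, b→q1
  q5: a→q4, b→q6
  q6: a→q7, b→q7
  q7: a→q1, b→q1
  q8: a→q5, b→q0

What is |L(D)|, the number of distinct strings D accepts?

6

The useful subgraph on states {q3, q4, q5, q6, q7} is acyclic, so L(D) is finite; the longest accepting path visits 4 useful states, giving maximum string length 3.
Counting accepting paths from q3 by length: 1 of length 0, 1 of length 1, 2 of length 2, 2 of length 3. Total 6.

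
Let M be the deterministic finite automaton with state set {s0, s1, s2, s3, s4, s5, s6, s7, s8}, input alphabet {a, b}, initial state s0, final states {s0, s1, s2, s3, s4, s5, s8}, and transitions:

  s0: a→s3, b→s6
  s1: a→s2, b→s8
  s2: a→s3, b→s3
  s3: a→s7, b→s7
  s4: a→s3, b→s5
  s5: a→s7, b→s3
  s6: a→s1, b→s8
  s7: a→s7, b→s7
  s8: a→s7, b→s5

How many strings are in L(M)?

The useful subgraph on states {s0, s1, s2, s3, s5, s6, s8} is acyclic, so L(M) is finite; the longest accepting path visits 6 useful states, giving maximum string length 5.
Counting accepting paths from s0 by length: 1 of length 0, 1 of length 1, 2 of length 2, 3 of length 3, 4 of length 4, 1 of length 5. Total 12.

12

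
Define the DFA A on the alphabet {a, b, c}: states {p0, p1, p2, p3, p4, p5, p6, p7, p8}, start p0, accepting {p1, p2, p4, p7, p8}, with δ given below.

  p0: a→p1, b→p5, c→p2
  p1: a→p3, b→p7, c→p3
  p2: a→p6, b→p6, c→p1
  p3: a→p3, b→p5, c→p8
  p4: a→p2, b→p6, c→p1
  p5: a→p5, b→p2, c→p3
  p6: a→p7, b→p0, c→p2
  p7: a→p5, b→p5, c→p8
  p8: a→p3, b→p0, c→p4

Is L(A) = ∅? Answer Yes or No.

The string a is accepted: the run p0 → p1 ends in the accepting state p1.
Since at least one string is accepted, L(A) is not empty.

No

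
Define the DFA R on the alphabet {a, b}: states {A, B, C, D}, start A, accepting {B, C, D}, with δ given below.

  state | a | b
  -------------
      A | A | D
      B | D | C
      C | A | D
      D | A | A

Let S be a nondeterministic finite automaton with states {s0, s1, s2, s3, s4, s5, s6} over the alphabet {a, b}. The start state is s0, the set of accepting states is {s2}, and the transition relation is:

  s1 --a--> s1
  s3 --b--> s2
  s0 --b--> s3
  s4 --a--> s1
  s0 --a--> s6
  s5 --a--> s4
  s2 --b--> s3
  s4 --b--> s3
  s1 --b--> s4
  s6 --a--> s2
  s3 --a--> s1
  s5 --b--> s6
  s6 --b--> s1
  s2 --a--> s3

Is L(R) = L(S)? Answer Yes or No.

The string b is accepted by R but rejected by S.
So L(R) ≠ L(S).

No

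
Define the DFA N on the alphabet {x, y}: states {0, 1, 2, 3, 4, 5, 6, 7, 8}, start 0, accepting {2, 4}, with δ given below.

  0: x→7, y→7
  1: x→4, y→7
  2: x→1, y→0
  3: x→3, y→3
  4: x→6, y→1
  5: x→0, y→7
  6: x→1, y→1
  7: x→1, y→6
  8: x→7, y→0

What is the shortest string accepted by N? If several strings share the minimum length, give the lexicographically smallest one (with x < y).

xxx

A breadth-first search from 0 reaches an accepting state first via the path 0 → 7 → 1 → 4 on input xxx.
No string of length < 3 is accepted (BFS exhausts all shorter strings without reaching an accepting state), and xxx is the lexicographically least accepting string of length 3.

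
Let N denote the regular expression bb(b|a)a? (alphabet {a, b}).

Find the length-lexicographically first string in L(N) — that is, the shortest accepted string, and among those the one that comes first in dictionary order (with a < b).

By inspection of the expression, no string of length less than 3 matches, and bba is the lexicographically first match of length 3.

bba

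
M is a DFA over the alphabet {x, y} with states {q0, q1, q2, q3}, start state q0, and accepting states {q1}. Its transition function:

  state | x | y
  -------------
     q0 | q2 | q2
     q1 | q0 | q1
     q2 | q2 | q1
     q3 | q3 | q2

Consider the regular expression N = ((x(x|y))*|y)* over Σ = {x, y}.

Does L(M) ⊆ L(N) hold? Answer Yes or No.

Yes

Converting the expression N to a DFA (subset construction, then merging equivalent states) gives the minimal DFA with states {n0, n1}, start state n0, accepting states {n0} and transitions n0: x→n1, y→n0; n1: x→n0, y→n0.
Exploring the product automaton M × N from the start pair (q0, n0), following both machines on each input symbol, reaches 5 state pairs: (q0, n0), (q2, n1), (q2, n0), (q1, n0), (q0, n1).
M accepts in {q1} and N accepts in {n0}. The reachable pairs whose M-component is accepting are (q1, n0); in each of them the N-component is accepting too, so the product for L(M) \ L(N) (M-component accepting, N-component rejecting) has no reachable accepting pair and the difference is empty.
Hence every string in L(M) is also in L(N).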